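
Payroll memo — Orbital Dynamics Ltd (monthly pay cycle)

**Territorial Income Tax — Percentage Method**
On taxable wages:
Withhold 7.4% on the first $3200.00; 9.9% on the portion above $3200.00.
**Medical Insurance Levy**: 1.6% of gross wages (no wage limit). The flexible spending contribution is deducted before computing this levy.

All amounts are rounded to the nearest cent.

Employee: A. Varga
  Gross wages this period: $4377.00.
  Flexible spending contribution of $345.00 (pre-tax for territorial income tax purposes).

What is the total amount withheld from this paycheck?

Territorial Income Tax: taxable = $4377.00 − $345.00 = $4032.00
  $236.80 + 9.9% × ($4032.00 − $3200.00) = $236.80 + 9.9% × $832.00 = $319.17
Medical Insurance Levy: 1.6% × $4032.00 = $64.51
Total: $319.17 + $64.51 = $383.68

$383.68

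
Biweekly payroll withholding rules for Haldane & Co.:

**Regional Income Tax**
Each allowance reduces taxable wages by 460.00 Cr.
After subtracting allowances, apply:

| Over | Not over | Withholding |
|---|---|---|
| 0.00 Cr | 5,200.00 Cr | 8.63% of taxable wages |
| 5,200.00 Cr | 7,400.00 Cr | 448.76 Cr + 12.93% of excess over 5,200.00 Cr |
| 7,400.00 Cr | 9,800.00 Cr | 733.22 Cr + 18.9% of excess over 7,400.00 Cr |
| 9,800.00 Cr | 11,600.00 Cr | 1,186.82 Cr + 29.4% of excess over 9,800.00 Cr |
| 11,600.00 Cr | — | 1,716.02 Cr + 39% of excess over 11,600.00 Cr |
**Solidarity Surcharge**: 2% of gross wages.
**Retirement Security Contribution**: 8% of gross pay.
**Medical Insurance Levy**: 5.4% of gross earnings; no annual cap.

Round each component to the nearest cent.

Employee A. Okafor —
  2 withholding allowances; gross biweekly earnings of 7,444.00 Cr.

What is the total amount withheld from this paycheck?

1,766.33 Cr

Regional Income Tax: taxable = 7,444.00 Cr − 2×460.00 Cr = 6,524.00 Cr
  448.76 Cr + 12.93% × (6,524.00 Cr − 5,200.00 Cr) = 448.76 Cr + 12.93% × 1,324.00 Cr = 619.95 Cr
Solidarity Surcharge: 2% × 7,444.00 Cr = 148.88 Cr
Retirement Security Contribution: 8% × 7,444.00 Cr = 595.52 Cr
Medical Insurance Levy: 5.4% × 7,444.00 Cr = 401.98 Cr
Total: 619.95 Cr + 148.88 Cr + 595.52 Cr + 401.98 Cr = 1,766.33 Cr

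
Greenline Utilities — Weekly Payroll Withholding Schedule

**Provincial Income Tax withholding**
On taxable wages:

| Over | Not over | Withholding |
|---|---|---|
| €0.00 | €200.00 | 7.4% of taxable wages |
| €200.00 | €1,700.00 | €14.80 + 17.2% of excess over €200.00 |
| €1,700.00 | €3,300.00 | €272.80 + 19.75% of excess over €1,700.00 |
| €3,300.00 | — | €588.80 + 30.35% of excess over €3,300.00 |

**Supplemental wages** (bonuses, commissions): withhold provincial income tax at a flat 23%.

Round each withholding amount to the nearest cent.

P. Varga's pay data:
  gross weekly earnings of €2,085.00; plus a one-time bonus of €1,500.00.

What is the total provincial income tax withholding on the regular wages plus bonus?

Provincial Income Tax: taxable = €2,085.00
  €272.80 + 19.75% × (€2,085.00 − €1,700.00) = €272.80 + 19.75% × €385.00 = €348.84
Supplemental (23% flat on bonus): 23% × €1,500.00 = €345.00
Total provincial income tax: €348.84 + €345.00 = €693.84

€693.84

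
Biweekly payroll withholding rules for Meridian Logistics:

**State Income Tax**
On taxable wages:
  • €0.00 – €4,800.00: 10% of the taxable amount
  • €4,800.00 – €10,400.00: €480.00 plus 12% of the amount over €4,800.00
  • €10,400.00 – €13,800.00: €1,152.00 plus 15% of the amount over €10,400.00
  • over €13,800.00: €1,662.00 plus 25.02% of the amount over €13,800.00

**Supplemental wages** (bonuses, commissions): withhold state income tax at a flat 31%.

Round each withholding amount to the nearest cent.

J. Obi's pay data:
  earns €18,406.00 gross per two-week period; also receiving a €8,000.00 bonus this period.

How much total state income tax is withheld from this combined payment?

€5,294.42

State Income Tax: taxable = €18,406.00
  €1,662.00 + 25.02% × (€18,406.00 − €13,800.00) = €1,662.00 + 25.02% × €4,606.00 = €2,814.42
Supplemental (31% flat on bonus): 31% × €8,000.00 = €2,480.00
Total state income tax: €2,814.42 + €2,480.00 = €5,294.42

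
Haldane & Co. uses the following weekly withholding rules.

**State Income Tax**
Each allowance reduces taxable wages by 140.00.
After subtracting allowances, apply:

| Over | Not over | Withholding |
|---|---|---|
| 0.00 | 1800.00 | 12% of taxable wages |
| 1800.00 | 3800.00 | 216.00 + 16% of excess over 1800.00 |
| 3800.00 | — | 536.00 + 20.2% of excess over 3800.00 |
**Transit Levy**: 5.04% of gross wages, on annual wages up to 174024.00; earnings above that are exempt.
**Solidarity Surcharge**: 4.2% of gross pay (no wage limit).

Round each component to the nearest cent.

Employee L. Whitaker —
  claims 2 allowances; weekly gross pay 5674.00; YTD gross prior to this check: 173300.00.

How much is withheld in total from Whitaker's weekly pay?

State Income Tax: taxable = 5674.00 − 2×140.00 = 5394.00
  536.00 + 20.2% × (5394.00 − 3800.00) = 536.00 + 20.2% × 1594.00 = 857.99
Transit Levy: cap 174024.00 − YTD 173300.00 = 724.00 subject; 5.04% × 724.00 = 36.49
Solidarity Surcharge: 4.2% × 5674.00 = 238.31
Total: 857.99 + 36.49 + 238.31 = 1132.79

1132.79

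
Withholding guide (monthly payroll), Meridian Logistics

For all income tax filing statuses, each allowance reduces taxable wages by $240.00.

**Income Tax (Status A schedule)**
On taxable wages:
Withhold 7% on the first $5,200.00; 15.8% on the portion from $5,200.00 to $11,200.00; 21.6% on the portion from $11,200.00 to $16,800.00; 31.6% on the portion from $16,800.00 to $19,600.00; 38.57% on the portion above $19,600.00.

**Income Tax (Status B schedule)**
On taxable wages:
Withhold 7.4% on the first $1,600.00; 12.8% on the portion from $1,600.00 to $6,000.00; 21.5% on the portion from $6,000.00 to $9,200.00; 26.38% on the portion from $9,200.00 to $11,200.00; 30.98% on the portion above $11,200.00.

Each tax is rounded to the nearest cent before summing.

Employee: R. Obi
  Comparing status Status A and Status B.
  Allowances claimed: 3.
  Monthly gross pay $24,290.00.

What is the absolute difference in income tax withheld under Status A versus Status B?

Income Tax (Status A): taxable = $24,290.00 − 3×$240.00 = $23,570.00
  $3,406.40 + 38.57% × ($23,570.00 − $19,600.00) = $3,406.40 + 38.57% × $3,970.00 = $4,937.63
Income Tax (Status B): taxable = $24,290.00 − 3×$240.00 = $23,570.00
  $1,897.20 + 30.98% × ($23,570.00 − $11,200.00) = $1,897.20 + 30.98% × $12,370.00 = $5,729.43
Difference: |$4,937.63 − $5,729.43| = $791.80 (higher under Status B)

$791.80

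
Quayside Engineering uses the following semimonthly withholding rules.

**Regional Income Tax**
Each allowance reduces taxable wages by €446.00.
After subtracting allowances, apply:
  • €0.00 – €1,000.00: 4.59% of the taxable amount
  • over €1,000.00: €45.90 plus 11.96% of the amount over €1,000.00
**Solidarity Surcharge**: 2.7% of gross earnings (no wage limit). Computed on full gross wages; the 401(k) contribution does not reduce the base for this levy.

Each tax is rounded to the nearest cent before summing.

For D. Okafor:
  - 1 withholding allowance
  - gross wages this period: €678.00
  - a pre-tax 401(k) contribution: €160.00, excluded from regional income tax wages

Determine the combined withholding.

€21.61

Regional Income Tax: taxable = €678.00 − €160.00 − 1×€446.00 = €72.00
  4.59% × €72.00 = €3.30
Solidarity Surcharge: 2.7% × €678.00 = €18.31
Total: €3.30 + €18.31 = €21.61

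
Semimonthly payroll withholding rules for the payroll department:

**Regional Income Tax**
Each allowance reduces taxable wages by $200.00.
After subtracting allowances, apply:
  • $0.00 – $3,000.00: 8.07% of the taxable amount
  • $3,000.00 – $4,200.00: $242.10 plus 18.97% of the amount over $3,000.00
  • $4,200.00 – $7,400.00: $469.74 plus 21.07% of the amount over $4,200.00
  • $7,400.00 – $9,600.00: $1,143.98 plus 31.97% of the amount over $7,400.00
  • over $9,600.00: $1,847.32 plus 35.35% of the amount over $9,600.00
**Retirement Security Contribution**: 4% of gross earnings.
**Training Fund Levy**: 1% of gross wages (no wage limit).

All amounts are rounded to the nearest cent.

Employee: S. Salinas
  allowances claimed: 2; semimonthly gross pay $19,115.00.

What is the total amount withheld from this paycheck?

$6,025.22

Regional Income Tax: taxable = $19,115.00 − 2×$200.00 = $18,715.00
  $1,847.32 + 35.35% × ($18,715.00 − $9,600.00) = $1,847.32 + 35.35% × $9,115.00 = $5,069.47
Retirement Security Contribution: 4% × $19,115.00 = $764.60
Training Fund Levy: 1% × $19,115.00 = $191.15
Total: $5,069.47 + $764.60 + $191.15 = $6,025.22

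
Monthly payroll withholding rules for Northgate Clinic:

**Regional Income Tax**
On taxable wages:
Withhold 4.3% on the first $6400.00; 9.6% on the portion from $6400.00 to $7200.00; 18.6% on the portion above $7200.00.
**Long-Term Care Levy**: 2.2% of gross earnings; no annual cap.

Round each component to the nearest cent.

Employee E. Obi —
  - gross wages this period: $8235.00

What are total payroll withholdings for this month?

Regional Income Tax: taxable = $8235.00
  $352.00 + 18.6% × ($8235.00 − $7200.00) = $352.00 + 18.6% × $1035.00 = $544.51
Long-Term Care Levy: 2.2% × $8235.00 = $181.17
Total: $544.51 + $181.17 = $725.68

$725.68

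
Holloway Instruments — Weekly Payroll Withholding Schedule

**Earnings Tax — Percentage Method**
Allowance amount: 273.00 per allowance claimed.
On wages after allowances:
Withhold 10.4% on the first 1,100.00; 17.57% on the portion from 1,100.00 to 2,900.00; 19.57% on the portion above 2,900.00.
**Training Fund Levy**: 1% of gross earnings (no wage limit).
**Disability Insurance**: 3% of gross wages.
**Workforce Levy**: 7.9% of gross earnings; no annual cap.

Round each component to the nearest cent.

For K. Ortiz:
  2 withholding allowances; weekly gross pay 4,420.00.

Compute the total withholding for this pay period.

Earnings Tax: taxable = 4,420.00 − 2×273.00 = 3,874.00
  430.66 + 19.57% × (3,874.00 − 2,900.00) = 430.66 + 19.57% × 974.00 = 621.27
Training Fund Levy: 1% × 4,420.00 = 44.20
Disability Insurance: 3% × 4,420.00 = 132.60
Workforce Levy: 7.9% × 4,420.00 = 349.18
Total: 621.27 + 44.20 + 132.60 + 349.18 = 1,147.25

1,147.25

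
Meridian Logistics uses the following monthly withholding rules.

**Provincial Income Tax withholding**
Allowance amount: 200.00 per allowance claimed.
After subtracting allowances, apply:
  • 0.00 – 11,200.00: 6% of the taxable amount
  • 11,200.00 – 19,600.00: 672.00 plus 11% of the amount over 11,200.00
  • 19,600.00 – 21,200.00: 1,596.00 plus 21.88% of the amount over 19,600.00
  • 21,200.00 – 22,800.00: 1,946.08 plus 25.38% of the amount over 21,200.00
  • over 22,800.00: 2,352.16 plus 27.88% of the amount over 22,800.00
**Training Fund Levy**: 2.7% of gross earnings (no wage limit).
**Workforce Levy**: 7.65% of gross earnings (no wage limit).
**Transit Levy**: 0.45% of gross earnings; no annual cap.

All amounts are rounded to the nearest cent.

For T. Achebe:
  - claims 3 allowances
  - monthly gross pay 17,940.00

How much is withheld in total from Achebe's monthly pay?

Provincial Income Tax: taxable = 17,940.00 − 3×200.00 = 17,340.00
  672.00 + 11% × (17,340.00 − 11,200.00) = 672.00 + 11% × 6,140.00 = 1,347.40
Training Fund Levy: 2.7% × 17,940.00 = 484.38
Workforce Levy: 7.65% × 17,940.00 = 1,372.41
Transit Levy: 0.45% × 17,940.00 = 80.73
Total: 1,347.40 + 484.38 + 1,372.41 + 80.73 = 3,284.92

3,284.92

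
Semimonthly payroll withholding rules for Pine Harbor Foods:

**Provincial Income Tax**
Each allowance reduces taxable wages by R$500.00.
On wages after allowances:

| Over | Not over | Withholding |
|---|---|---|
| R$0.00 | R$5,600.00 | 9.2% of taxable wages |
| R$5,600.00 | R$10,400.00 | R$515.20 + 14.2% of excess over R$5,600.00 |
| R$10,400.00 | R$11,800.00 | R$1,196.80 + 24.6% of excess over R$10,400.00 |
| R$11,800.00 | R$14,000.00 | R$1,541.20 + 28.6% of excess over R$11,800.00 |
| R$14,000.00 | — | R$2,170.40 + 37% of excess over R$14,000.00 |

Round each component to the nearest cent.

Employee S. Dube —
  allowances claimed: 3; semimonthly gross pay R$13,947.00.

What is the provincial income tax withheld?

R$1,726.24

Provincial Income Tax: taxable = R$13,947.00 − 3×R$500.00 = R$12,447.00
  R$1,541.20 + 28.6% × (R$12,447.00 − R$11,800.00) = R$1,541.20 + 28.6% × R$647.00 = R$1,726.24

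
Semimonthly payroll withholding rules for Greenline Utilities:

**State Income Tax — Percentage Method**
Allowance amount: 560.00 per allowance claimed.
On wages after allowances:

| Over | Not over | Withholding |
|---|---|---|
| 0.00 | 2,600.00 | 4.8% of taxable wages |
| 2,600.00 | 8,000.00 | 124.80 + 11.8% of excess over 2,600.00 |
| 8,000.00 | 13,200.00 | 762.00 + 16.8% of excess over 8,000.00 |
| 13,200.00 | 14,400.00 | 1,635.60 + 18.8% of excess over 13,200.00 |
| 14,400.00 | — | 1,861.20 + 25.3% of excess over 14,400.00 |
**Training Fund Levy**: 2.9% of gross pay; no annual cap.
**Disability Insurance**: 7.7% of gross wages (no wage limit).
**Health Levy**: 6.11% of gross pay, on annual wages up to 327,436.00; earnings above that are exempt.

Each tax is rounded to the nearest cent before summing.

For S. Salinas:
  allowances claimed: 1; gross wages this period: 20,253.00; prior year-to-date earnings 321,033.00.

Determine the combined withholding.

5,738.37

State Income Tax: taxable = 20,253.00 − 1×560.00 = 19,693.00
  1,861.20 + 25.3% × (19,693.00 − 14,400.00) = 1,861.20 + 25.3% × 5,293.00 = 3,200.33
Training Fund Levy: 2.9% × 20,253.00 = 587.34
Disability Insurance: 7.7% × 20,253.00 = 1,559.48
Health Levy: cap 327,436.00 − YTD 321,033.00 = 6,403.00 subject; 6.11% × 6,403.00 = 391.22
Total: 3,200.33 + 587.34 + 1,559.48 + 391.22 = 5,738.37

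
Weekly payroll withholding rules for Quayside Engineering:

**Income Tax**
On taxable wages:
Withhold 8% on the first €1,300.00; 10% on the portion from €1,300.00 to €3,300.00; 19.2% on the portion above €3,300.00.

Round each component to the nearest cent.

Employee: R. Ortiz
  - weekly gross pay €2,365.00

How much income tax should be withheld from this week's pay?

€210.50

Income Tax: taxable = €2,365.00
  €104.00 + 10% × (€2,365.00 − €1,300.00) = €104.00 + 10% × €1,065.00 = €210.50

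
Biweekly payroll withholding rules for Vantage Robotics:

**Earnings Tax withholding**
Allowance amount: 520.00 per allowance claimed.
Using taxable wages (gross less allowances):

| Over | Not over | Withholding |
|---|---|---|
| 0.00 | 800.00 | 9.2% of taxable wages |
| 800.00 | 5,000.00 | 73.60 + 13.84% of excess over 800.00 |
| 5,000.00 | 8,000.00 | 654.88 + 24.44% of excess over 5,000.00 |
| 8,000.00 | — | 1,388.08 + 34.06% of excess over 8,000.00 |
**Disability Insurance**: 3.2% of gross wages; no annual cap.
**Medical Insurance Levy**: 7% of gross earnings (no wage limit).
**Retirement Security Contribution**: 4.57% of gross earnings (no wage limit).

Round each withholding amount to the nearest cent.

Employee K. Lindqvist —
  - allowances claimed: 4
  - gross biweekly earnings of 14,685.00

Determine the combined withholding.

5,125.51

Earnings Tax: taxable = 14,685.00 − 4×520.00 = 12,605.00
  1,388.08 + 34.06% × (12,605.00 − 8,000.00) = 1,388.08 + 34.06% × 4,605.00 = 2,956.54
Disability Insurance: 3.2% × 14,685.00 = 469.92
Medical Insurance Levy: 7% × 14,685.00 = 1,027.95
Retirement Security Contribution: 4.57% × 14,685.00 = 671.10
Total: 2,956.54 + 469.92 + 1,027.95 + 671.10 = 5,125.51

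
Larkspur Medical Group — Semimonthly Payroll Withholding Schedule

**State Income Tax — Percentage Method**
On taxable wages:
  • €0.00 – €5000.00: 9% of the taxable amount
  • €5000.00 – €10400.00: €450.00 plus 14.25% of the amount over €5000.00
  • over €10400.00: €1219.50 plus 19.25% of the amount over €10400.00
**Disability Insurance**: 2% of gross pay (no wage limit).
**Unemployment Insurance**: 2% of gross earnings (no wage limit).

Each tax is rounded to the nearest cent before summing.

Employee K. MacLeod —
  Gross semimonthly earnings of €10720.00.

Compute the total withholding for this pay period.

€1709.90

State Income Tax: taxable = €10720.00
  €1219.50 + 19.25% × (€10720.00 − €10400.00) = €1219.50 + 19.25% × €320.00 = €1281.10
Disability Insurance: 2% × €10720.00 = €214.40
Unemployment Insurance: 2% × €10720.00 = €214.40
Total: €1281.10 + €214.40 + €214.40 = €1709.90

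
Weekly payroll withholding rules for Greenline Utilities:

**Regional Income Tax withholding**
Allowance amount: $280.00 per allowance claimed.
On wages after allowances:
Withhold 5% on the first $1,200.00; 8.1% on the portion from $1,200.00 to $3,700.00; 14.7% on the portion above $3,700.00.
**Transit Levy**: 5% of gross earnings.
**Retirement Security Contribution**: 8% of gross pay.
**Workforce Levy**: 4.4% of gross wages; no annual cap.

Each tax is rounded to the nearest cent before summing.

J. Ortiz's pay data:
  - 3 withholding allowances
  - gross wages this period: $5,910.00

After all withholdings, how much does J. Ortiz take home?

Regional Income Tax: taxable = $5,910.00 − 3×$280.00 = $5,070.00
  $262.50 + 14.7% × ($5,070.00 − $3,700.00) = $262.50 + 14.7% × $1,370.00 = $463.89
Transit Levy: 5% × $5,910.00 = $295.50
Retirement Security Contribution: 8% × $5,910.00 = $472.80
Workforce Levy: 4.4% × $5,910.00 = $260.04
Total withheld: $463.89 + $295.50 + $472.80 + $260.04 = $1,492.23
Net pay: $5,910.00 − $1,492.23 = $4,417.77

$4,417.77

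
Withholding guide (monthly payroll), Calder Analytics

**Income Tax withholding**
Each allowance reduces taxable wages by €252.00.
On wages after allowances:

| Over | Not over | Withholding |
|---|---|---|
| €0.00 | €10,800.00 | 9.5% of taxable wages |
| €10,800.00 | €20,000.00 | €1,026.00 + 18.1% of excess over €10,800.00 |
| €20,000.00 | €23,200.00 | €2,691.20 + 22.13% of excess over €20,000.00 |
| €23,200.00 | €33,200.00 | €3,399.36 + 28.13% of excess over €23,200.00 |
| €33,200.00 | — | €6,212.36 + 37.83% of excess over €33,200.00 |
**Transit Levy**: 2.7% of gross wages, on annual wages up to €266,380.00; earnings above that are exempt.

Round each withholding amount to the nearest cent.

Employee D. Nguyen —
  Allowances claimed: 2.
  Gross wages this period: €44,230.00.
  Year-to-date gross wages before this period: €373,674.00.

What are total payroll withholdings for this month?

Income Tax: taxable = €44,230.00 − 2×€252.00 = €43,726.00
  €6,212.36 + 37.83% × (€43,726.00 − €33,200.00) = €6,212.36 + 37.83% × €10,526.00 = €10,194.35
Transit Levy: YTD €373,674.00 ≥ cap €266,380.00 → €0.00
Total: €10,194.35 + €0.00 = €10,194.35

€10,194.35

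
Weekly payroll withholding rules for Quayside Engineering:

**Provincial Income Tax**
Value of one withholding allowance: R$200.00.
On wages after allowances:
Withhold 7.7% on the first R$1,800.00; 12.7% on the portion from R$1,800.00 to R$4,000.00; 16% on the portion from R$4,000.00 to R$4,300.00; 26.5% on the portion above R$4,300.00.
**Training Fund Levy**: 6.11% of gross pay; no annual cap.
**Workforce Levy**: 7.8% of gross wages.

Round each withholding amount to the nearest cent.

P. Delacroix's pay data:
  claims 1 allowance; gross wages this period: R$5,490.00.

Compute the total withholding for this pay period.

R$1,492.01

Provincial Income Tax: taxable = R$5,490.00 − 1×R$200.00 = R$5,290.00
  R$466.00 + 26.5% × (R$5,290.00 − R$4,300.00) = R$466.00 + 26.5% × R$990.00 = R$728.35
Training Fund Levy: 6.11% × R$5,490.00 = R$335.44
Workforce Levy: 7.8% × R$5,490.00 = R$428.22
Total: R$728.35 + R$335.44 + R$428.22 = R$1,492.01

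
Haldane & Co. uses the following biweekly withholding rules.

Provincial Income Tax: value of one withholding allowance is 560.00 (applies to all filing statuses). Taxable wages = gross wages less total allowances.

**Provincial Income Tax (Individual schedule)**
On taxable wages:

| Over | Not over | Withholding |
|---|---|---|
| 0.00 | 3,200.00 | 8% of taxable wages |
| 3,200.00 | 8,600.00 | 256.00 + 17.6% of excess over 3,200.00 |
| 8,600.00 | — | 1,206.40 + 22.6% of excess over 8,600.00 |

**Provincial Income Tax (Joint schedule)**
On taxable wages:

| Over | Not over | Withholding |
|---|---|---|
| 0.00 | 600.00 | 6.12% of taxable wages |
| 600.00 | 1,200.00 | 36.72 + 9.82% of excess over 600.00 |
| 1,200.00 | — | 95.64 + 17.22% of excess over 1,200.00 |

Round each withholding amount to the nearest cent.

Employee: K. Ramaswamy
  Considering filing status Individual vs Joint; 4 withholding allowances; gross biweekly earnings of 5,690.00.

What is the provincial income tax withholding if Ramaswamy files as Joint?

483.09

Provincial Income Tax (Joint): taxable = 5,690.00 − 4×560.00 = 3,450.00
  95.64 + 17.22% × (3,450.00 − 1,200.00) = 95.64 + 17.22% × 2,250.00 = 483.09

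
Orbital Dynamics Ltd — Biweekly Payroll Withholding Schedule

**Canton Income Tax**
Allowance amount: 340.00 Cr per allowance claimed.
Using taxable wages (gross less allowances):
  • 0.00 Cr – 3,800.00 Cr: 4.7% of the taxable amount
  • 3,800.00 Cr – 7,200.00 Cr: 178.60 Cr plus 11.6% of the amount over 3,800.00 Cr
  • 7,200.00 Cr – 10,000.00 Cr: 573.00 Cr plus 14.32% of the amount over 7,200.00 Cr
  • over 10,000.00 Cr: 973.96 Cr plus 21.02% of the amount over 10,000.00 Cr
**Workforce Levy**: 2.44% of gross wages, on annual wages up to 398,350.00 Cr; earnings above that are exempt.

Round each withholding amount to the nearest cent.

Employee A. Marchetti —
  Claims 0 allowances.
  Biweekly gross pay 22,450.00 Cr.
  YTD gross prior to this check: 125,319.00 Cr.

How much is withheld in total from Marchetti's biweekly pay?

Canton Income Tax: taxable = 22,450.00 Cr
  973.96 Cr + 21.02% × (22,450.00 Cr − 10,000.00 Cr) = 973.96 Cr + 21.02% × 12,450.00 Cr = 3,590.95 Cr
Workforce Levy: 2.44% × 22,450.00 Cr = 547.78 Cr
Total: 3,590.95 Cr + 547.78 Cr = 4,138.73 Cr

4,138.73 Cr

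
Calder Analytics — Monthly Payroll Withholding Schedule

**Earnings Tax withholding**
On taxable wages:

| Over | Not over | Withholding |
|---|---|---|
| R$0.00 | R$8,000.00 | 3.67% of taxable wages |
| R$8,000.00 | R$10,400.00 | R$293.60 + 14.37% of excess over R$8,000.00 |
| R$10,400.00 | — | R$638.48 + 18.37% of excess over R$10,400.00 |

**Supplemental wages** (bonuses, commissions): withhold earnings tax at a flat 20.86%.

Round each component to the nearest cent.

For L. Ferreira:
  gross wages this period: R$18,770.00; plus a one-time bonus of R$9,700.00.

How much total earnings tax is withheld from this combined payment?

Earnings Tax: taxable = R$18,770.00
  R$638.48 + 18.37% × (R$18,770.00 − R$10,400.00) = R$638.48 + 18.37% × R$8,370.00 = R$2,176.05
Supplemental (20.86% flat on bonus): 20.86% × R$9,700.00 = R$2,023.42
Total earnings tax: R$2,176.05 + R$2,023.42 = R$4,199.47

R$4,199.47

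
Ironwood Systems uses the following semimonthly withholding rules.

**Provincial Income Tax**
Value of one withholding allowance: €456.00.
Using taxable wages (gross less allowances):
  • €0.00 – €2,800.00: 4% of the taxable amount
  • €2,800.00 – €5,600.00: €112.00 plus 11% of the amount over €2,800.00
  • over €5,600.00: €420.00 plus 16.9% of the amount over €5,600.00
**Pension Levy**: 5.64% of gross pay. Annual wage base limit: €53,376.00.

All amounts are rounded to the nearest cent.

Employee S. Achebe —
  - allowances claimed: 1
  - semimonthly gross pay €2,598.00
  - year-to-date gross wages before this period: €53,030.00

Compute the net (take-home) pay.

€2,492.81

Provincial Income Tax: taxable = €2,598.00 − 1×€456.00 = €2,142.00
  4% × €2,142.00 = €85.68
Pension Levy: cap €53,376.00 − YTD €53,030.00 = €346.00 subject; 5.64% × €346.00 = €19.51
Total withheld: €85.68 + €19.51 = €105.19
Net pay: €2,598.00 − €105.19 = €2,492.81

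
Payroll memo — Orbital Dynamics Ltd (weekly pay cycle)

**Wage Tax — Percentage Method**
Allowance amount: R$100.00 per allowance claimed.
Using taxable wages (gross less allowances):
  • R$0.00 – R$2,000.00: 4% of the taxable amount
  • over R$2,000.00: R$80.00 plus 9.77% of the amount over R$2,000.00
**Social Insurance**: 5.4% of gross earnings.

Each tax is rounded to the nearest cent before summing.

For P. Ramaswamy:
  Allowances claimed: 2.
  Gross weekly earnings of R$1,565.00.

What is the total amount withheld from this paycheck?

Wage Tax: taxable = R$1,565.00 − 2×R$100.00 = R$1,365.00
  4% × R$1,365.00 = R$54.60
Social Insurance: 5.4% × R$1,565.00 = R$84.51
Total: R$54.60 + R$84.51 = R$139.11

R$139.11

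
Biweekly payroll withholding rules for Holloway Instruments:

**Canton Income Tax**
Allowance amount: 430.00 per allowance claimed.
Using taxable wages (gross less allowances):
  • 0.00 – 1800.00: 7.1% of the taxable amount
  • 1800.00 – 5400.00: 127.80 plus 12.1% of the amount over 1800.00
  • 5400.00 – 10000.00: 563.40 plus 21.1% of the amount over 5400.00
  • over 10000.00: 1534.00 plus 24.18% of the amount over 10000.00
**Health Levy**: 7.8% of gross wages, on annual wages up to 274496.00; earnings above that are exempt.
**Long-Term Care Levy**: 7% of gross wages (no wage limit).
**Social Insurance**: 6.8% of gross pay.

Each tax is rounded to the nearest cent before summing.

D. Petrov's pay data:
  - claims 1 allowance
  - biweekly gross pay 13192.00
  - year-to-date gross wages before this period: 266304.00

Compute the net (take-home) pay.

Canton Income Tax: taxable = 13192.00 − 1×430.00 = 12762.00
  1534.00 + 24.18% × (12762.00 − 10000.00) = 1534.00 + 24.18% × 2762.00 = 2201.85
Health Levy: cap 274496.00 − YTD 266304.00 = 8192.00 subject; 7.8% × 8192.00 = 638.98
Long-Term Care Levy: 7% × 13192.00 = 923.44
Social Insurance: 6.8% × 13192.00 = 897.06
Total withheld: 2201.85 + 638.98 + 923.44 + 897.06 = 4661.33
Net pay: 13192.00 − 4661.33 = 8530.67

8530.67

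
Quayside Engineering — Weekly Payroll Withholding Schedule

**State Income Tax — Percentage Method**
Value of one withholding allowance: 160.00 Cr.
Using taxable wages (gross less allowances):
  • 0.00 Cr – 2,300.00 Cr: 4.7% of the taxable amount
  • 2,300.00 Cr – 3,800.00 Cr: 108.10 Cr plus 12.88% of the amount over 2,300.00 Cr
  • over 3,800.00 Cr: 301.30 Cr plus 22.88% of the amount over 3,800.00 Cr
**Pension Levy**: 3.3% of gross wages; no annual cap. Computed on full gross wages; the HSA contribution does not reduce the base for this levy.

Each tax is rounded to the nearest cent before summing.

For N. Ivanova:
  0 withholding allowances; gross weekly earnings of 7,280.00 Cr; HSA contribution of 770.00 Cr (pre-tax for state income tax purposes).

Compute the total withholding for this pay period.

State Income Tax: taxable = 7,280.00 Cr − 770.00 Cr = 6,510.00 Cr
  301.30 Cr + 22.88% × (6,510.00 Cr − 3,800.00 Cr) = 301.30 Cr + 22.88% × 2,710.00 Cr = 921.35 Cr
Pension Levy: 3.3% × 7,280.00 Cr = 240.24 Cr
Total: 921.35 Cr + 240.24 Cr = 1,161.59 Cr

1,161.59 Cr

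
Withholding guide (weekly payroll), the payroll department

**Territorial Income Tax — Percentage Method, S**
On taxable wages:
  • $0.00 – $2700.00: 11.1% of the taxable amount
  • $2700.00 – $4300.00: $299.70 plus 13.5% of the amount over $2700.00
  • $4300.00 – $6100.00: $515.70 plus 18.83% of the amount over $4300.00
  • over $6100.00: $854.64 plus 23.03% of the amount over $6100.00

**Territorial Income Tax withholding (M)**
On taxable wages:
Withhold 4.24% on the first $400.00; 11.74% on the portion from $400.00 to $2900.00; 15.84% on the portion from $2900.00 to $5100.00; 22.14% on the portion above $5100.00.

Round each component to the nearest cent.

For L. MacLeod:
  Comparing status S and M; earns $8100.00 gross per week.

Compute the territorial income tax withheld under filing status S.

Territorial Income Tax (S): taxable = $8100.00
  $854.64 + 23.03% × ($8100.00 − $6100.00) = $854.64 + 23.03% × $2000.00 = $1315.24

$1315.24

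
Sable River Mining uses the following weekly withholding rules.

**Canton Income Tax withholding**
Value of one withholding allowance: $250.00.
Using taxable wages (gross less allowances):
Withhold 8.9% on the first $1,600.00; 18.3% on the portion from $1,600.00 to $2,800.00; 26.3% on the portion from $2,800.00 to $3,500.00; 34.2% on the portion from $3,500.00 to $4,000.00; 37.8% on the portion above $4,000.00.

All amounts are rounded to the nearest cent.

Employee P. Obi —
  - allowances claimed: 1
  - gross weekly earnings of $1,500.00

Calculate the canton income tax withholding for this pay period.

Canton Income Tax: taxable = $1,500.00 − 1×$250.00 = $1,250.00
  8.9% × $1,250.00 = $111.25

$111.25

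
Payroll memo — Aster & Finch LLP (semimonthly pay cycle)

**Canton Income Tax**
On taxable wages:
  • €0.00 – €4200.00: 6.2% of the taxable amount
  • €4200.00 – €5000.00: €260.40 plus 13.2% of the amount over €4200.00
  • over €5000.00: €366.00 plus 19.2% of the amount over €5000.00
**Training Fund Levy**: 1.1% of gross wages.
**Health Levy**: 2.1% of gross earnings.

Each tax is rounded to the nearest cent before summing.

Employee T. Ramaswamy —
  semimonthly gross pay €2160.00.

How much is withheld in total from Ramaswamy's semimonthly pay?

Canton Income Tax: taxable = €2160.00
  6.2% × €2160.00 = €133.92
Training Fund Levy: 1.1% × €2160.00 = €23.76
Health Levy: 2.1% × €2160.00 = €45.36
Total: €133.92 + €23.76 + €45.36 = €203.04

€203.04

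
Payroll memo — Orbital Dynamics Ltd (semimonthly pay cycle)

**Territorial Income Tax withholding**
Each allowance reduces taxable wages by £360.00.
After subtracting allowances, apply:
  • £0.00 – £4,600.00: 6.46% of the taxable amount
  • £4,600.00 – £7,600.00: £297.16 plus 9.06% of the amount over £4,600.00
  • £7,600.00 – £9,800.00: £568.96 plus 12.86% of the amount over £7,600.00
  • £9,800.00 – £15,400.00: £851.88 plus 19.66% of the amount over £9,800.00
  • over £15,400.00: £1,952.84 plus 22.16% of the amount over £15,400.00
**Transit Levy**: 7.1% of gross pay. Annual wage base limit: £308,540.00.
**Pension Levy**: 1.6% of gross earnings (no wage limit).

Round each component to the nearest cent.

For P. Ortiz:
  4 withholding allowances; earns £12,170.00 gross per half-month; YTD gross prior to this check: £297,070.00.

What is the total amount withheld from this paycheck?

Territorial Income Tax: taxable = £12,170.00 − 4×£360.00 = £10,730.00
  £851.88 + 19.66% × (£10,730.00 − £9,800.00) = £851.88 + 19.66% × £930.00 = £1,034.72
Transit Levy: cap £308,540.00 − YTD £297,070.00 = £11,470.00 subject; 7.1% × £11,470.00 = £814.37
Pension Levy: 1.6% × £12,170.00 = £194.72
Total: £1,034.72 + £814.37 + £194.72 = £2,043.81

£2,043.81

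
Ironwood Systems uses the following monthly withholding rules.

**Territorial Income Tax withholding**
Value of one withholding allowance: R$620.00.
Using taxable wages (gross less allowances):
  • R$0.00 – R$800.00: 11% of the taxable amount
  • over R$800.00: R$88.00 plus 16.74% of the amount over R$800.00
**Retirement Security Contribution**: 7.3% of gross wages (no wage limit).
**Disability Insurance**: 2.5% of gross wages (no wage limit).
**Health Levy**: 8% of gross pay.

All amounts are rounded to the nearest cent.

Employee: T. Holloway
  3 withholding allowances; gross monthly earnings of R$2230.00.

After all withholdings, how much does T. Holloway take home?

R$1792.36

Territorial Income Tax: taxable = R$2230.00 − 3×R$620.00 = R$370.00
  11% × R$370.00 = R$40.70
Retirement Security Contribution: 7.3% × R$2230.00 = R$162.79
Disability Insurance: 2.5% × R$2230.00 = R$55.75
Health Levy: 8% × R$2230.00 = R$178.40
Total withheld: R$40.70 + R$162.79 + R$55.75 + R$178.40 = R$437.64
Net pay: R$2230.00 − R$437.64 = R$1792.36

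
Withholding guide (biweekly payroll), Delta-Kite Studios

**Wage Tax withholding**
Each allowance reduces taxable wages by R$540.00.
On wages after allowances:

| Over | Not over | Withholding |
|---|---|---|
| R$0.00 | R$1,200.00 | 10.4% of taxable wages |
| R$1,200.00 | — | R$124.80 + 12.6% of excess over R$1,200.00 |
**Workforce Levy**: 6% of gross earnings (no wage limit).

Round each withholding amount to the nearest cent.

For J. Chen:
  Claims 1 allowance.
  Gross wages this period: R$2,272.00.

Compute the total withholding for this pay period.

R$328.15

Wage Tax: taxable = R$2,272.00 − 1×R$540.00 = R$1,732.00
  R$124.80 + 12.6% × (R$1,732.00 − R$1,200.00) = R$124.80 + 12.6% × R$532.00 = R$191.83
Workforce Levy: 6% × R$2,272.00 = R$136.32
Total: R$191.83 + R$136.32 = R$328.15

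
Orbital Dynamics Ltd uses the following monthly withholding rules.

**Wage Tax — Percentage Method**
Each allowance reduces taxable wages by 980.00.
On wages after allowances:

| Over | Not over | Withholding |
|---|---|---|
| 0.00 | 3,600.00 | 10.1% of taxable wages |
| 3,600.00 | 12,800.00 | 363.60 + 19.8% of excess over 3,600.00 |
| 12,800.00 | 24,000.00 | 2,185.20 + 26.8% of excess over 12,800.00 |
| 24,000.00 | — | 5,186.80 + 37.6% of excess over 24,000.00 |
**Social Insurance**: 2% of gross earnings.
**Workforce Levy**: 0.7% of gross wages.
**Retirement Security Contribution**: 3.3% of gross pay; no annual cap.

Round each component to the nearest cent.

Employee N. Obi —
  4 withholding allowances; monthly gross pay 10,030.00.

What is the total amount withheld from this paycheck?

Wage Tax: taxable = 10,030.00 − 4×980.00 = 6,110.00
  363.60 + 19.8% × (6,110.00 − 3,600.00) = 363.60 + 19.8% × 2,510.00 = 860.58
Social Insurance: 2% × 10,030.00 = 200.60
Workforce Levy: 0.7% × 10,030.00 = 70.21
Retirement Security Contribution: 3.3% × 10,030.00 = 330.99
Total: 860.58 + 200.60 + 70.21 + 330.99 = 1,462.38

1,462.38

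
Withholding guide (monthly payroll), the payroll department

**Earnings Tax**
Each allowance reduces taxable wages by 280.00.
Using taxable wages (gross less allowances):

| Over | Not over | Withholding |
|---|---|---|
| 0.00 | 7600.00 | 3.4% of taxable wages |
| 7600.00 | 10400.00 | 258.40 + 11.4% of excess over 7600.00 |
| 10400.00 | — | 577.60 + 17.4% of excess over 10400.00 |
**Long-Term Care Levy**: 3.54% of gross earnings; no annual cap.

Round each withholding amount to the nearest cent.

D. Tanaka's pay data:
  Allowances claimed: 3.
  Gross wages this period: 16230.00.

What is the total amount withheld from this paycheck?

Earnings Tax: taxable = 16230.00 − 3×280.00 = 15390.00
  577.60 + 17.4% × (15390.00 − 10400.00) = 577.60 + 17.4% × 4990.00 = 1445.86
Long-Term Care Levy: 3.54% × 16230.00 = 574.54
Total: 1445.86 + 574.54 = 2020.40

2020.40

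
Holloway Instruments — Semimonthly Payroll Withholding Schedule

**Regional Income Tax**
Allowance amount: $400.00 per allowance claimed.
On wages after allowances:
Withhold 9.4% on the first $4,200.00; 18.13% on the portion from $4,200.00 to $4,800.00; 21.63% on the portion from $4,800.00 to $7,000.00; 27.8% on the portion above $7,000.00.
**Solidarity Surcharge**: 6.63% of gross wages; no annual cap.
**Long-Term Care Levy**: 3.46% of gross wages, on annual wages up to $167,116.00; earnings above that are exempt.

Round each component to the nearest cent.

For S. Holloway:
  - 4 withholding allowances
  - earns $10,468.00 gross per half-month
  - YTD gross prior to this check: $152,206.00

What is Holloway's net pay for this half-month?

Regional Income Tax: taxable = $10,468.00 − 4×$400.00 = $8,868.00
  $979.44 + 27.8% × ($8,868.00 − $7,000.00) = $979.44 + 27.8% × $1,868.00 = $1,498.74
Solidarity Surcharge: 6.63% × $10,468.00 = $694.03
Long-Term Care Levy: 3.46% × $10,468.00 = $362.19
Total withheld: $1,498.74 + $694.03 + $362.19 = $2,554.96
Net pay: $10,468.00 − $2,554.96 = $7,913.04

$7,913.04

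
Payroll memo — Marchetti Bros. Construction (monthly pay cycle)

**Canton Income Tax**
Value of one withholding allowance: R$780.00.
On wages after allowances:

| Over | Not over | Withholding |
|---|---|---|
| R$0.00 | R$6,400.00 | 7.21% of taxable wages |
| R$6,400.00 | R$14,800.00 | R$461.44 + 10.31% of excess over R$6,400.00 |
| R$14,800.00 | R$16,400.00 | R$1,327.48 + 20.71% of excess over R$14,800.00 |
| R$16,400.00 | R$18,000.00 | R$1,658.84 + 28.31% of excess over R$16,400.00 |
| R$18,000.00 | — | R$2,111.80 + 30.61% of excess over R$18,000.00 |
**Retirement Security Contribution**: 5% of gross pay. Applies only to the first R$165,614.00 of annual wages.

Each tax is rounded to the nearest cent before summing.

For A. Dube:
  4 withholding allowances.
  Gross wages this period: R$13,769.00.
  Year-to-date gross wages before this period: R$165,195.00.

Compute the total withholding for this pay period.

Canton Income Tax: taxable = R$13,769.00 − 4×R$780.00 = R$10,649.00
  R$461.44 + 10.31% × (R$10,649.00 − R$6,400.00) = R$461.44 + 10.31% × R$4,249.00 = R$899.51
Retirement Security Contribution: cap R$165,614.00 − YTD R$165,195.00 = R$419.00 subject; 5% × R$419.00 = R$20.95
Total: R$899.51 + R$20.95 = R$920.46

R$920.46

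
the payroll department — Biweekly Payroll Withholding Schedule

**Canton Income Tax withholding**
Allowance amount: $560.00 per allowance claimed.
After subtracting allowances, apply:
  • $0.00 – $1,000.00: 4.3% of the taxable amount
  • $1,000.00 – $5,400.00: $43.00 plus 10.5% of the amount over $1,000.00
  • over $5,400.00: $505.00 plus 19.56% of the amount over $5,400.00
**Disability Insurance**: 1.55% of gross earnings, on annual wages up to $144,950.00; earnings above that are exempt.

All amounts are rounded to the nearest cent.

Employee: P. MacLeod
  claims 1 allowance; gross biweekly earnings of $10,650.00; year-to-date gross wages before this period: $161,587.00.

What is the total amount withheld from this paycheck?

Canton Income Tax: taxable = $10,650.00 − 1×$560.00 = $10,090.00
  $505.00 + 19.56% × ($10,090.00 − $5,400.00) = $505.00 + 19.56% × $4,690.00 = $1,422.36
Disability Insurance: YTD $161,587.00 ≥ cap $144,950.00 → $0.00
Total: $1,422.36 + $0.00 = $1,422.36

$1,422.36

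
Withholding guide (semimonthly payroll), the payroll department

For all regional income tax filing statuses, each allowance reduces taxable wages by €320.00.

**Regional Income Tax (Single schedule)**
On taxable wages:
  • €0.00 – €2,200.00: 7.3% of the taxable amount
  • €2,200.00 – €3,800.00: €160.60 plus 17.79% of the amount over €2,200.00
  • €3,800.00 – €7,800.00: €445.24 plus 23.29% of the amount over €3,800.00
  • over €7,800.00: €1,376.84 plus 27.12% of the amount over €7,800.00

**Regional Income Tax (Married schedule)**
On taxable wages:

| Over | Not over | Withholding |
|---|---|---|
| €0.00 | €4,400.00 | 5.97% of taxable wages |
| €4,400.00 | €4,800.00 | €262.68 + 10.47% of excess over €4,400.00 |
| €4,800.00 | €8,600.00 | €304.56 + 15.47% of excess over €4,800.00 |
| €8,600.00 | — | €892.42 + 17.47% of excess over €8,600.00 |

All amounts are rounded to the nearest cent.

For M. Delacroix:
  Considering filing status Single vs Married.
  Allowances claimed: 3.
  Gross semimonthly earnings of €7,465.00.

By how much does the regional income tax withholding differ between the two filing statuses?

Regional Income Tax (Single): taxable = €7,465.00 − 3×€320.00 = €6,505.00
  €445.24 + 23.29% × (€6,505.00 − €3,800.00) = €445.24 + 23.29% × €2,705.00 = €1,075.23
Regional Income Tax (Married): taxable = €7,465.00 − 3×€320.00 = €6,505.00
  €304.56 + 15.47% × (€6,505.00 − €4,800.00) = €304.56 + 15.47% × €1,705.00 = €568.32
Difference: |€1,075.23 − €568.32| = €506.91 (higher under Single)

€506.91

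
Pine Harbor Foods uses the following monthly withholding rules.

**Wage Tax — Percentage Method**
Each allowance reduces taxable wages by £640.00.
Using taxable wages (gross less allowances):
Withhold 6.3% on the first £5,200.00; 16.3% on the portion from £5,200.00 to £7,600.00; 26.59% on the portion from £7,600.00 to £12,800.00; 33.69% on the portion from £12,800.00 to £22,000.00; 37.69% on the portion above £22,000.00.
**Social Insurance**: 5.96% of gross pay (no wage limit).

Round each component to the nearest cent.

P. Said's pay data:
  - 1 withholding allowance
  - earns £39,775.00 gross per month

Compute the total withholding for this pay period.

£14,029.73

Wage Tax: taxable = £39,775.00 − 1×£640.00 = £39,135.00
  £5,200.96 + 37.69% × (£39,135.00 − £22,000.00) = £5,200.96 + 37.69% × £17,135.00 = £11,659.14
Social Insurance: 5.96% × £39,775.00 = £2,370.59
Total: £11,659.14 + £2,370.59 = £14,029.73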